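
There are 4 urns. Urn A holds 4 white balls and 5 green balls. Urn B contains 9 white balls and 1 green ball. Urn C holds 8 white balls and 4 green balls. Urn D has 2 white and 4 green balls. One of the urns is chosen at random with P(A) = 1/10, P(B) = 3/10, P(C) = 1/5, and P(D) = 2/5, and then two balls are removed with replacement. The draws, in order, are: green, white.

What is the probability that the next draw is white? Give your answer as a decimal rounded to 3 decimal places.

For each hypothesis, P(data | H) works out to: P(data | urn A) = (5/9)(4/9) = 0.24691; P(data | urn B) = (1/10)(9/10) = 0.09; P(data | urn C) = (4/12)(8/12) = 0.22222; P(data | urn D) = (4/6)(2/6) = 0.22222.
Multiplying each by its prior: 1/10 · 0.24691 = 0.024691, 3/10 · 0.09 = 0.027, 1/5 · 0.22222 = 0.044444, 2/5 · 0.22222 = 0.088889; these sum to 0.18502.
The posterior is then P(urn A | data) = 0.13345, P(urn B | data) = 0.14593, P(urn C | data) = 0.24021, P(urn D | data) = 0.48042.
The predictive probability is P(white next | data) = (4/9)(0.13345) + (9/10)(0.14593) + (2/3)(0.24021) + (1/3)(0.48042) = 0.51092.

0.511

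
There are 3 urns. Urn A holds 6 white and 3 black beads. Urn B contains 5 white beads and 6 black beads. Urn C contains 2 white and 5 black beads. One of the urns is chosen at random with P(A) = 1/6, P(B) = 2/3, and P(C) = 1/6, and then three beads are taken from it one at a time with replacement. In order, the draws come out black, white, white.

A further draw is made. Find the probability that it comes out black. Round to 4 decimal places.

The likelihood of the observed sequence under each hypothesis: P(data | urn A) = (3/9)(6/9)(6/9) = 0.14815; P(data | urn B) = (6/11)(5/11)(5/11) = 0.1127; P(data | urn C) = (5/7)(2/7)(2/7) = 0.058309.
Weighting by the prior gives 1/6 · 0.14815 = 0.024691, 2/3 · 0.1127 = 0.075131, 1/6 · 0.058309 = 0.0097182; with total 0.10954.
Normalising, the posterior is P(urn A | data) = 0.22541, P(urn B | data) = 0.68588, P(urn C | data) = 0.088717.
Averaging over the posterior, P(black next | data) = (1/3)(0.22541) + (6/11)(0.68588) + (5/7)(0.088717) = 0.51262.

0.5126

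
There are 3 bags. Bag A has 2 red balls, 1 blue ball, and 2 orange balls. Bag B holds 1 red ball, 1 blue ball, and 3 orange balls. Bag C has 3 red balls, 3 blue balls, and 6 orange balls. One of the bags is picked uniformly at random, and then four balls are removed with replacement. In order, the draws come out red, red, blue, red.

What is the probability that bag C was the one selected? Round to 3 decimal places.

0.213

Under each hypothesis, the probability of the observed sequence is: P(data | bag A) = (2/5)(2/5)(1/5)(2/5) = 0.0128; P(data | bag B) = (1/5)(1/5)(1/5)(1/5) = 0.0016; P(data | bag C) = (3/12)(3/12)(3/12)(3/12) = 0.0039062.
Weighting by the prior gives 1/3 · 0.0128 = 0.0042667, 1/3 · 0.0016 = 0.00053333, 1/3 · 0.0039062 = 0.0013021; with total 0.0061021.
Hence P(bag C | data) = (0.0013021) / (0.0061021) = 0.21338.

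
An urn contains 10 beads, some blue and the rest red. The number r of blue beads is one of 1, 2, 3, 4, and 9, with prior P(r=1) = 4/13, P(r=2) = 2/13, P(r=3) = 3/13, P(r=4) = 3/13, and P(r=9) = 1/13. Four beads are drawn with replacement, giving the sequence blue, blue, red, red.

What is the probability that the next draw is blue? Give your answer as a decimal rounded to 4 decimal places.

0.3266

Under each hypothesis, the probability of the observed sequence is: P(data | r = 1) = (1/10)(1/10)(9/10)(9/10) = 0.0081; P(data | r = 2) = (2/10)(2/10)(8/10)(8/10) = 0.0256; P(data | r = 3) = (3/10)(3/10)(7/10)(7/10) = 0.0441; P(data | r = 4) = (4/10)(4/10)(6/10)(6/10) = 0.0576; P(data | r = 9) = (9/10)(9/10)(1/10)(1/10) = 0.0081.
Weighting by the prior gives 4/13 · 0.0081 = 0.0024923, 2/13 · 0.0256 = 0.0039385, 3/13 · 0.0441 = 0.010177, 3/13 · 0.0576 = 0.013292, 1/13 · 0.0081 = 0.00062308; these sum to 0.030523.
The posterior is then P(r = 1 | data) = 0.081653, P(r = 2 | data) = 0.12903, P(r = 3 | data) = 0.33342, P(r = 4 | data) = 0.43548, P(r = 9 | data) = 0.020413.
The predictive probability is P(blue next | data) = (1/10)(0.081653) + (1/5)(0.12903) + (3/10)(0.33342) + (2/5)(0.43548) + (9/10)(0.020413) = 0.32656.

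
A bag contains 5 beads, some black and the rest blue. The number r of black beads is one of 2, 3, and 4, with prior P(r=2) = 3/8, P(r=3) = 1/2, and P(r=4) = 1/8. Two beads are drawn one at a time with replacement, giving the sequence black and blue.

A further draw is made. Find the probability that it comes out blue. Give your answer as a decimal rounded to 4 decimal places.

0.4609

For each hypothesis, P(data | H) works out to: P(data | r = 2) = (2/5)(3/5) = 6/25; P(data | r = 3) = (3/5)(2/5) = 6/25; P(data | r = 4) = (4/5)(1/5) = 4/25.
Weighting by the prior gives 3/8 · 6/25 = 9/100, 1/2 · 6/25 = 3/25, 1/8 · 4/25 = 1/50; with total 23/100.
The posterior is then P(r = 2 | data) = 9/23, P(r = 3 | data) = 12/23, P(r = 4 | data) = 2/23.
The predictive probability is P(blue next | data) = (3/5)(9/23) + (2/5)(12/23) + (1/5)(2/23) = 53/115.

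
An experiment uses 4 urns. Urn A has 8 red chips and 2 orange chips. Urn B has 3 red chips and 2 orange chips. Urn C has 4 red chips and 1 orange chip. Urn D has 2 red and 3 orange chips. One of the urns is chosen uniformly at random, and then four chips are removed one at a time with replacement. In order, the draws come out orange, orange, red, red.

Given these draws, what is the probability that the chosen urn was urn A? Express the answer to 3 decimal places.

0.154

Compute the likelihood of the observed sequence for each case: P(data | urn A) = (2/10)(2/10)(8/10)(8/10) = 16/625; P(data | urn B) = (2/5)(2/5)(3/5)(3/5) = 36/625; P(data | urn C) = (1/5)(1/5)(4/5)(4/5) = 16/625; P(data | urn D) = (3/5)(3/5)(2/5)(2/5) = 36/625.
Multiplying each by its prior: 1/4 · 16/625 = 4/625, 1/4 · 36/625 = 9/625, 1/4 · 16/625 = 4/625, 1/4 · 36/625 = 9/625; summing to 26/625.
So P(urn A | data) = (4/625) / (26/625) = 2/13.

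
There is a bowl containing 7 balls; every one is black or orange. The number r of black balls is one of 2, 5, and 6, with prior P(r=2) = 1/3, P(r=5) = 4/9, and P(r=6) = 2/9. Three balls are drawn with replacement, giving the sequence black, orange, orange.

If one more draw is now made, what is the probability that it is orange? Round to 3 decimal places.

0.544

Under each hypothesis, the probability of the observed sequence is: P(data | r = 2) = (2/7)(5/7)(5/7) = 0.14577; P(data | r = 5) = (5/7)(2/7)(2/7) = 0.058309; P(data | r = 6) = (6/7)(1/7)(1/7) = 0.017493.
The prior-weighted likelihoods are 1/3 · 0.14577 = 0.048591, 4/9 · 0.058309 = 0.025915, 2/9 · 0.017493 = 0.0038873; summing to 0.078393.
The posterior is then P(r = 2 | data) = 0.61983, P(r = 5 | data) = 0.33058, P(r = 6 | data) = 0.049587.
So P(orange next | data) = Σ P(orange next | H) P(H | data) = (5/7)(0.61983) + (2/7)(0.33058) + (1/7)(0.049587) = 0.54427.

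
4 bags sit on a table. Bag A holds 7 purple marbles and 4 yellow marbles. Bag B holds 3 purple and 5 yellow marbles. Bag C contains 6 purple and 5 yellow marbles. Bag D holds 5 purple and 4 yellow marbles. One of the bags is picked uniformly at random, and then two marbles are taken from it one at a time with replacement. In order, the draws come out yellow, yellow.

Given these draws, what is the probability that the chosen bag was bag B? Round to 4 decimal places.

0.4214

Under each hypothesis, the probability of the observed sequence is: P(data | bag A) = (4/11)(4/11) = 0.13223; P(data | bag B) = (5/8)(5/8) = 0.39062; P(data | bag C) = (5/11)(5/11) = 0.20661; P(data | bag D) = (4/9)(4/9) = 0.19753.
Weighting by the prior gives 1/4 · 0.13223 = 0.033058, 1/4 · 0.39062 = 0.097656, 1/4 · 0.20661 = 0.051653, 1/4 · 0.19753 = 0.049383; these sum to 0.23175.
Therefore the posterior P(bag B | data) = (0.097656) / (0.23175) = 0.42139.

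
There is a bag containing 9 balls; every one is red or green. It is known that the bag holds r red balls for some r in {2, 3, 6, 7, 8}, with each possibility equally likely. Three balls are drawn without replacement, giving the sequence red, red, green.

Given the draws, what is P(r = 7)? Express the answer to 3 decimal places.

Compute the likelihood of the observed sequence for each case: P(data | r = 2) = (2/9)(1/8)(7/7) = 1/36; P(data | r = 3) = (3/9)(2/8)(6/7) = 1/14; P(data | r = 6) = (6/9)(5/8)(3/7) = 5/28; P(data | r = 7) = (7/9)(6/8)(2/7) = 1/6; P(data | r = 8) = (8/9)(7/8)(1/7) = 1/9.
The prior-weighted likelihoods are 1/5 · 1/36 = 1/180, 1/5 · 1/14 = 1/70, 1/5 · 5/28 = 1/28, 1/5 · 1/6 = 1/30, 1/5 · 1/9 = 1/45; with total 1/9.
Therefore the posterior P(r = 7 | data) = (1/30) / (1/9) = 3/10.

0.300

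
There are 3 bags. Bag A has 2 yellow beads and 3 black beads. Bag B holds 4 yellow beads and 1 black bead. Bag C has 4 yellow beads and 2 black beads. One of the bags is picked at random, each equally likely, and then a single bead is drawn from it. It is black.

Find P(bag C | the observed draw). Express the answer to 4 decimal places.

For each hypothesis, P(data | H) works out to: P(data | bag A) = (3/5) = 3/5; P(data | bag B) = (1/5) = 1/5; P(data | bag C) = (2/6) = 1/3.
The prior-weighted likelihoods are 1/3 · 3/5 = 1/5, 1/3 · 1/5 = 1/15, 1/3 · 1/3 = 1/9; these sum to 17/45.
Hence P(bag C | data) = (1/9) / (17/45) = 5/17.

0.2941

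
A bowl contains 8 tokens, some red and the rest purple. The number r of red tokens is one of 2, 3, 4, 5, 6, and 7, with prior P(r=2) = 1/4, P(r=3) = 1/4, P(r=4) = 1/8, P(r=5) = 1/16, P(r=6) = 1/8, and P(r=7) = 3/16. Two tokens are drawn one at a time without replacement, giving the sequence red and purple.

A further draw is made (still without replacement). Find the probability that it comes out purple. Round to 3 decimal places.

0.525

Under each hypothesis, the probability of the observed sequence is: P(data | r = 2) = (2/8)(6/7) = 3/14; P(data | r = 3) = (3/8)(5/7) = 15/56; P(data | r = 4) = (4/8)(4/7) = 2/7; P(data | r = 5) = (5/8)(3/7) = 15/56; P(data | r = 6) = (6/8)(2/7) = 3/14; P(data | r = 7) = (7/8)(1/7) = 1/8.
The prior-weighted likelihoods are 1/4 · 3/14 = 3/56, 1/4 · 15/56 = 15/224, 1/8 · 2/7 = 1/28, 1/16 · 15/56 = 15/896, 1/8 · 3/14 = 3/112, 3/16 · 1/8 = 3/128; these sum to 25/112.
Normalising, the posterior is P(r = 2 | data) = 6/25, P(r = 3 | data) = 3/10, P(r = 4 | data) = 4/25, P(r = 5 | data) = 3/40, P(r = 6 | data) = 3/25, P(r = 7 | data) = 21/200.
The predictive probability is P(purple next | data) = (5/6)(6/25) + (2/3)(3/10) + (1/2)(4/25) + (1/3)(3/40) + (1/6)(3/25) + (0)(21/200) = 21/40.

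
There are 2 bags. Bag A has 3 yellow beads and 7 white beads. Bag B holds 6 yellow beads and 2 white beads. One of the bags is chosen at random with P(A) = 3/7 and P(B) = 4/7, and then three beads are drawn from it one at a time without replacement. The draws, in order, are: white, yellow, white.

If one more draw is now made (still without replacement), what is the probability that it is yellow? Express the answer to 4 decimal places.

0.4385

Compute the likelihood of the observed sequence for each case: P(data | bag A) = (7/10)(3/9)(6/8) = 0.175; P(data | bag B) = (2/8)(6/7)(1/6) = 0.035714.
Weighting by the prior gives 3/7 · 0.175 = 0.075, 4/7 · 0.035714 = 0.020408; summing to 0.095408.
Dividing through by the total gives posterior P(bag A | data) = 0.7861, P(bag B | data) = 0.2139.
The predictive probability is P(yellow next | data) = (2/7)(0.7861) + (1)(0.2139) = 0.4385.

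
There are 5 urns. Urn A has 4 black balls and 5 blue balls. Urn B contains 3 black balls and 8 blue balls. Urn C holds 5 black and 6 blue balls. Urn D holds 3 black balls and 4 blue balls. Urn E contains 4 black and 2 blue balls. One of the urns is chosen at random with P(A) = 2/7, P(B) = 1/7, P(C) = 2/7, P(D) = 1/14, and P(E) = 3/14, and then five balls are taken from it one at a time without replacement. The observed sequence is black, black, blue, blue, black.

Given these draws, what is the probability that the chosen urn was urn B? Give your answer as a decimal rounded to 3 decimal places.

0.024

Under each hypothesis, the probability of the observed sequence is: P(data | urn A) = (4/9)(3/8)(5/7)(4/6)(2/5) = 0.031746; P(data | urn B) = (3/11)(2/10)(8/9)(7/8)(1/7) = 0.0060606; P(data | urn C) = (5/11)(4/10)(6/9)(5/8)(3/7) = 0.032468; P(data | urn D) = (3/7)(2/6)(4/5)(3/4)(1/3) = 0.028571; P(data | urn E) = (4/6)(3/5)(2/4)(1/3)(2/2) = 0.066667.
Weighting by the prior gives 2/7 · 0.031746 = 0.0090703, 1/7 · 0.0060606 = 0.0008658, 2/7 · 0.032468 = 0.0092764, 1/14 · 0.028571 = 0.0020408, 3/14 · 0.066667 = 0.014286; summing to 0.035539.
By Bayes' rule, P(urn B | data) = (0.0008658) / (0.035539) = 0.024362.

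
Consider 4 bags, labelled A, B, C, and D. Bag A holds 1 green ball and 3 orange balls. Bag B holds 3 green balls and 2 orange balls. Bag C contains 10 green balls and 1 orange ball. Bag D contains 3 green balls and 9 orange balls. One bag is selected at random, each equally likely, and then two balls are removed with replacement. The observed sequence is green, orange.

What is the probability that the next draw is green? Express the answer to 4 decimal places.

For each hypothesis, P(data | H) works out to: P(data | bag A) = (1/4)(3/4) = 0.1875; P(data | bag B) = (3/5)(2/5) = 0.24; P(data | bag C) = (10/11)(1/11) = 0.082645; P(data | bag D) = (3/12)(9/12) = 0.1875.
The prior-weighted likelihoods are 1/4 · 0.1875 = 0.046875, 1/4 · 0.24 = 0.06, 1/4 · 0.082645 = 0.020661, 1/4 · 0.1875 = 0.046875; these sum to 0.17441.
The posterior is then P(bag A | data) = 0.26876, P(bag B | data) = 0.34401, P(bag C | data) = 0.11846, P(bag D | data) = 0.26876.
The predictive probability is P(green next | data) = (1/4)(0.26876) + (3/5)(0.34401) + (10/11)(0.11846) + (1/4)(0.26876) = 0.44848.

0.4485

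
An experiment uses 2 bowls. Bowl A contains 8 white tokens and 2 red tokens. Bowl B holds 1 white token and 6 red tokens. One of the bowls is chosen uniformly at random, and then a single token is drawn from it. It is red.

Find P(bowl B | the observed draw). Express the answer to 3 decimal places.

0.811

Under each hypothesis, the probability of this draw is: P(data | bowl A) = (2/10) = 1/5; P(data | bowl B) = (6/7) = 6/7.
Multiplying each by its prior: 1/2 · 1/5 = 1/10, 1/2 · 6/7 = 3/7; with total 37/70.
So P(bowl B | data) = (3/7) / (37/70) = 30/37.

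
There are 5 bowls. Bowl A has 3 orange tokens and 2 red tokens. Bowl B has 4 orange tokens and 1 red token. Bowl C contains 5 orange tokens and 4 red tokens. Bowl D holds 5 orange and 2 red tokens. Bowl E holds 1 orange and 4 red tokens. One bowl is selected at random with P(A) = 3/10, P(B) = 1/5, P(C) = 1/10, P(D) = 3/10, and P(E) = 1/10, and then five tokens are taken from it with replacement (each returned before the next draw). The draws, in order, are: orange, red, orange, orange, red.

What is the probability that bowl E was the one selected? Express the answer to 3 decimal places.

0.019

Under each hypothesis, the probability of the observed sequence is: P(data | bowl A) = (3/5)(2/5)(3/5)(3/5)(2/5) = 0.03456; P(data | bowl B) = (4/5)(1/5)(4/5)(4/5)(1/5) = 0.02048; P(data | bowl C) = (5/9)(4/9)(5/9)(5/9)(4/9) = 0.03387; P(data | bowl D) = (5/7)(2/7)(5/7)(5/7)(2/7) = 0.02975; P(data | bowl E) = (1/5)(4/5)(1/5)(1/5)(4/5) = 0.00512.
The prior-weighted likelihoods are 3/10 · 0.03456 = 0.010368, 1/5 · 0.02048 = 0.004096, 1/10 · 0.03387 = 0.003387, 3/10 · 0.02975 = 0.0089249, 1/10 · 0.00512 = 0.000512; summing to 0.027288.
Hence P(bowl E | data) = (0.000512) / (0.027288) = 0.018763.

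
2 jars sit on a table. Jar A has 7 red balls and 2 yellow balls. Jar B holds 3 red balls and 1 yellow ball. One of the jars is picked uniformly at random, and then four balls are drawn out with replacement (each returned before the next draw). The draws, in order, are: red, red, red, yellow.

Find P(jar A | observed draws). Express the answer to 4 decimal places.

0.4978

Compute the likelihood of the observed sequence for each case: P(data | jar A) = (7/9)(7/9)(7/9)(2/9) = 0.10456; P(data | jar B) = (3/4)(3/4)(3/4)(1/4) = 0.10547.
Multiplying each by its prior: 1/2 · 0.10456 = 0.052279, 1/2 · 0.10547 = 0.052734; with total 0.10501.
Therefore the posterior P(jar A | data) = (0.052279) / (0.10501) = 0.49783.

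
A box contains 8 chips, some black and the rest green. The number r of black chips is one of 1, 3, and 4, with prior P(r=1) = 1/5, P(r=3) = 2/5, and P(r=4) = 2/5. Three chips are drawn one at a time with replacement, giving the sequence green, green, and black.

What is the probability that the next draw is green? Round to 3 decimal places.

Under each hypothesis, the probability of the observed sequence is: P(data | r = 1) = (7/8)(7/8)(1/8) = 0.095703; P(data | r = 3) = (5/8)(5/8)(3/8) = 0.14648; P(data | r = 4) = (4/8)(4/8)(4/8) = 0.125.
The prior-weighted likelihoods are 1/5 · 0.095703 = 0.019141, 2/5 · 0.14648 = 0.058594, 2/5 · 0.125 = 0.05; summing to 0.12773.
The posterior is then P(r = 1 | data) = 0.14985, P(r = 3 | data) = 0.45872, P(r = 4 | data) = 0.39144.
Averaging over the posterior, P(green next | data) = (7/8)(0.14985) + (5/8)(0.45872) + (1/2)(0.39144) = 0.61353.

0.614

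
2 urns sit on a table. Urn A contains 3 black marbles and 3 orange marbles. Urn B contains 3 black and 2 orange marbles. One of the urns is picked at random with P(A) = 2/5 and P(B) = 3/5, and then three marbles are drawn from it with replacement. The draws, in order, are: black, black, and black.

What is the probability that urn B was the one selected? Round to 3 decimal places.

The likelihood of the observed sequence under each hypothesis: P(data | urn A) = (3/6)(3/6)(3/6) = 0.125; P(data | urn B) = (3/5)(3/5)(3/5) = 0.216.
Weighting by the prior gives 2/5 · 0.125 = 0.05, 3/5 · 0.216 = 0.1296; with total 0.1796.
Hence P(urn B | data) = (0.1296) / (0.1796) = 0.7216.

0.722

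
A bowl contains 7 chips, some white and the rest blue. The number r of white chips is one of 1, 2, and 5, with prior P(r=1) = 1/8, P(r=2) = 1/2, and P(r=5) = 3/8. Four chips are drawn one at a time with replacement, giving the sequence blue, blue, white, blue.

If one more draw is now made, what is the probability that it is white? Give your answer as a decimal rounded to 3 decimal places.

0.301

Under each hypothesis, the probability of the observed sequence is: P(data | r = 1) = (6/7)(6/7)(1/7)(6/7) = 0.089963; P(data | r = 2) = (5/7)(5/7)(2/7)(5/7) = 0.10412; P(data | r = 5) = (2/7)(2/7)(5/7)(2/7) = 0.01666.
The prior-weighted likelihoods are 1/8 · 0.089963 = 0.011245, 1/2 · 0.10412 = 0.052062, 3/8 · 0.01666 = 0.0062474; these sum to 0.069554.
Dividing through by the total gives posterior P(r = 1 | data) = 0.16168, P(r = 2 | data) = 0.7485, P(r = 5 | data) = 0.08982.
So P(white next | data) = Σ P(white next | H) P(H | data) = (1/7)(0.16168) + (2/7)(0.7485) + (5/7)(0.08982) = 0.30111.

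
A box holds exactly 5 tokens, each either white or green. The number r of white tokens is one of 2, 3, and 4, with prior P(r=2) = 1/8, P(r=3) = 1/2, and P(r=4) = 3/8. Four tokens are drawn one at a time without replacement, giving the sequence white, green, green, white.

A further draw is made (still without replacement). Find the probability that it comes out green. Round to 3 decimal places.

0.200

Under each hypothesis, the probability of the observed sequence is: P(data | r = 2) = (2/5)(3/4)(2/3)(1/2) = 1/10; P(data | r = 3) = (3/5)(2/4)(1/3)(2/2) = 1/10; P(data | r = 4) = (4/5)(1/4)(0/3) = 0.
Weighting by the prior gives 1/8 · 1/10 = 1/80, 1/2 · 1/10 = 1/20, 3/8 · 0 = 0; with total 1/16.
Dividing through by the total gives posterior P(r = 2 | data) = 1/5, P(r = 3 | data) = 4/5, P(r = 4 | data) = 0.
Averaging over the posterior, P(green next | data) = (1)(1/5) + (0)(4/5) = 1/5.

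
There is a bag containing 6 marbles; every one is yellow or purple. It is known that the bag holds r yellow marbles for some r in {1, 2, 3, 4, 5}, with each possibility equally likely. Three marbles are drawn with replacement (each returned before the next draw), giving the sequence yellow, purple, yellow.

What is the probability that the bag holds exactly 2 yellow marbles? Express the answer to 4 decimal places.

0.1524

Under each hypothesis, the probability of the observed sequence is: P(data | r = 1) = (1/6)(5/6)(1/6) = 5/216; P(data | r = 2) = (2/6)(4/6)(2/6) = 2/27; P(data | r = 3) = (3/6)(3/6)(3/6) = 1/8; P(data | r = 4) = (4/6)(2/6)(4/6) = 4/27; P(data | r = 5) = (5/6)(1/6)(5/6) = 25/216.
Multiplying each by its prior: 1/5 · 5/216 = 1/216, 1/5 · 2/27 = 2/135, 1/5 · 1/8 = 1/40, 1/5 · 4/27 = 4/135, 1/5 · 25/216 = 5/216; with total 7/72.
Therefore the posterior P(r = 2 | data) = (2/135) / (7/72) = 16/105.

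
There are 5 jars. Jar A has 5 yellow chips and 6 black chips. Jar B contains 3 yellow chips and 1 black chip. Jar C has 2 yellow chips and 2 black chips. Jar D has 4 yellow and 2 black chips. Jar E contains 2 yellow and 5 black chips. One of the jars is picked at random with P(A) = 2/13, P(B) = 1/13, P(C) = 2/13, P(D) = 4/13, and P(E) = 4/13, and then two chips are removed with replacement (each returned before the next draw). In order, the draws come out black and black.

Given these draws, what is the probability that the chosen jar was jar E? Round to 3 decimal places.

For each hypothesis, P(data | H) works out to: P(data | jar A) = (6/11)(6/11) = 0.29752; P(data | jar B) = (1/4)(1/4) = 0.0625; P(data | jar C) = (2/4)(2/4) = 0.25; P(data | jar D) = (2/6)(2/6) = 0.11111; P(data | jar E) = (5/7)(5/7) = 0.5102.
The prior-weighted likelihoods are 2/13 · 0.29752 = 0.045772, 1/13 · 0.0625 = 0.0048077, 2/13 · 0.25 = 0.038462, 4/13 · 0.11111 = 0.034188, 4/13 · 0.5102 = 0.15699; summing to 0.28022.
So P(jar E | data) = (0.15699) / (0.28022) = 0.56023.

0.560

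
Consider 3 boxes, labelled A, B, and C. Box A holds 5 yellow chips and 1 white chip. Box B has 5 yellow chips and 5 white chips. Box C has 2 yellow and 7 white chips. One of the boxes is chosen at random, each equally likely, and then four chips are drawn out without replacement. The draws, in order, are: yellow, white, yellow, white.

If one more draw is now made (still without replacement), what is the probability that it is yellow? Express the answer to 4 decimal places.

Compute the likelihood of the observed sequence for each case: P(data | box A) = (5/6)(1/5)(4/4)(0/3) = 0; P(data | box B) = (5/10)(5/9)(4/8)(4/7) = 5/63; P(data | box C) = (2/9)(7/8)(1/7)(6/6) = 1/36.
Weighting by the prior gives 1/3 · 0 = 0, 1/3 · 5/63 = 5/189, 1/3 · 1/36 = 1/108; with total 1/28.
The posterior is then P(box A | data) = 0, P(box B | data) = 20/27, P(box C | data) = 7/27.
The predictive probability is P(yellow next | data) = (1/2)(20/27) + (0)(7/27) = 10/27.

0.3704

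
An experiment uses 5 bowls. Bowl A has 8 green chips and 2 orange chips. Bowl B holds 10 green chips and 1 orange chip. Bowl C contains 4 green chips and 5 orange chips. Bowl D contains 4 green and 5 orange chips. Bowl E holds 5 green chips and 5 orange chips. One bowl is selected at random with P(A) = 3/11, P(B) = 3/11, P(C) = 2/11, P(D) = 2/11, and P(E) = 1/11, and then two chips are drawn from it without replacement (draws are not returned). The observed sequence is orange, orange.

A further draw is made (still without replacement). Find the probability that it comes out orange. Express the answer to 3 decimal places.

0.400

Compute the likelihood of the observed sequence for each case: P(data | bowl A) = (2/10)(1/9) = 1/45; P(data | bowl B) = (1/11)(0/10) = 0; P(data | bowl C) = (5/9)(4/8) = 5/18; P(data | bowl D) = (5/9)(4/8) = 5/18; P(data | bowl E) = (5/10)(4/9) = 2/9.
The prior-weighted likelihoods are 3/11 · 1/45 = 1/165, 3/11 · 0 = 0, 2/11 · 5/18 = 5/99, 2/11 · 5/18 = 5/99, 1/11 · 2/9 = 2/99; these sum to 7/55.
The posterior is then P(bowl A | data) = 1/21, P(bowl B | data) = 0, P(bowl C | data) = 25/63, P(bowl D | data) = 25/63, P(bowl E | data) = 10/63.
Averaging over the posterior, P(orange next | data) = (0)(1/21) + (3/7)(25/63) + (3/7)(25/63) + (3/8)(10/63) = 235/588.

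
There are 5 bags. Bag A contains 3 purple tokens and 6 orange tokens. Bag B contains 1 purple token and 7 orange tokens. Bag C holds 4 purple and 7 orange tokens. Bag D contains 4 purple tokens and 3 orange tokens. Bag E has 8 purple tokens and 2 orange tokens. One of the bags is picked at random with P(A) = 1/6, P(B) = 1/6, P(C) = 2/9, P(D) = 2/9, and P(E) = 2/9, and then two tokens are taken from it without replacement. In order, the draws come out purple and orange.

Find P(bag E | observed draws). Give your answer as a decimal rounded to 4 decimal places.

0.1779

Compute the likelihood of the observed sequence for each case: P(data | bag A) = (3/9)(6/8) = 0.25; P(data | bag B) = (1/8)(7/7) = 0.125; P(data | bag C) = (4/11)(7/10) = 0.25455; P(data | bag D) = (4/7)(3/6) = 0.28571; P(data | bag E) = (8/10)(2/9) = 0.17778.
Multiplying each by its prior: 1/6 · 0.25 = 0.041667, 1/6 · 0.125 = 0.020833, 2/9 · 0.25455 = 0.056566, 2/9 · 0.28571 = 0.063492, 2/9 · 0.17778 = 0.039506; with total 0.22206.
By Bayes' rule, P(bag E | data) = (0.039506) / (0.22206) = 0.1779.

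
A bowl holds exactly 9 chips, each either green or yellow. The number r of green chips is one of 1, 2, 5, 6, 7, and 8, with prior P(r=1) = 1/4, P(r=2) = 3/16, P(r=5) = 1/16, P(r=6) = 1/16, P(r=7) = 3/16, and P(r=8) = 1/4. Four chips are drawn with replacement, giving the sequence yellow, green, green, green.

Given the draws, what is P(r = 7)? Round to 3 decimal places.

Under each hypothesis, the probability of the observed sequence is: P(data | r = 1) = (8/9)(1/9)(1/9)(1/9) = 0.0012193; P(data | r = 2) = (7/9)(2/9)(2/9)(2/9) = 0.0085353; P(data | r = 5) = (4/9)(5/9)(5/9)(5/9) = 0.076208; P(data | r = 6) = (3/9)(6/9)(6/9)(6/9) = 0.098765; P(data | r = 7) = (2/9)(7/9)(7/9)(7/9) = 0.10456; P(data | r = 8) = (1/9)(8/9)(8/9)(8/9) = 0.078037.
The prior-weighted likelihoods are 1/4 · 0.0012193 = 0.00030483, 3/16 · 0.0085353 = 0.0016004, 1/16 · 0.076208 = 0.004763, 1/16 · 0.098765 = 0.0061728, 3/16 · 0.10456 = 0.019604, 1/4 · 0.078037 = 0.019509; summing to 0.051955.
So P(r = 7 | data) = (0.019604) / (0.051955) = 0.37734.

0.377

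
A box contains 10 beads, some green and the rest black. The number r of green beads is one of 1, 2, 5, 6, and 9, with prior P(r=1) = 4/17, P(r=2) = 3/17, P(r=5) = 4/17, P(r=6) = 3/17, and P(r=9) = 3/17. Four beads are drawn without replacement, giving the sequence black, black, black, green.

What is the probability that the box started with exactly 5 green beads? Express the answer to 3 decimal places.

0.212

The likelihood of the observed sequence under each hypothesis: P(data | r = 1) = (9/10)(8/9)(7/8)(1/7) = 0.1; P(data | r = 2) = (8/10)(7/9)(6/8)(2/7) = 0.13333; P(data | r = 5) = (5/10)(4/9)(3/8)(5/7) = 0.059524; P(data | r = 6) = (4/10)(3/9)(2/8)(6/7) = 0.028571; P(data | r = 9) = (1/10)(0/9) = 0.
The prior-weighted likelihoods are 4/17 · 0.1 = 0.023529, 3/17 · 0.13333 = 0.023529, 4/17 · 0.059524 = 0.014006, 3/17 · 0.028571 = 0.005042, 3/17 · 0 = 0; summing to 0.066106.
So P(r = 5 | data) = (0.014006) / (0.066106) = 0.21186.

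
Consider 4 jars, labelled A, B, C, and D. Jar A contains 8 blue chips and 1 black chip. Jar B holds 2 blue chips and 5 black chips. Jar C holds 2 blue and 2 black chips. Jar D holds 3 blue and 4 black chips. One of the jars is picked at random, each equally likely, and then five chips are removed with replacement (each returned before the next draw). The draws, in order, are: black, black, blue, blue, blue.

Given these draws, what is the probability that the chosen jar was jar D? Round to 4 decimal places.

Under each hypothesis, the probability of the observed sequence is: P(data | jar A) = (1/9)(1/9)(8/9)(8/9)(8/9) = 0.0086708; P(data | jar B) = (5/7)(5/7)(2/7)(2/7)(2/7) = 0.0119; P(data | jar C) = (2/4)(2/4)(2/4)(2/4)(2/4) = 0.03125; P(data | jar D) = (4/7)(4/7)(3/7)(3/7)(3/7) = 0.025704.
Multiplying each by its prior: 1/4 · 0.0086708 = 0.0021677, 1/4 · 0.0119 = 0.002975, 1/4 · 0.03125 = 0.0078125, 1/4 · 0.025704 = 0.0064259; these sum to 0.019381.
Therefore the posterior P(jar D | data) = (0.0064259) / (0.019381) = 0.33156.

0.3316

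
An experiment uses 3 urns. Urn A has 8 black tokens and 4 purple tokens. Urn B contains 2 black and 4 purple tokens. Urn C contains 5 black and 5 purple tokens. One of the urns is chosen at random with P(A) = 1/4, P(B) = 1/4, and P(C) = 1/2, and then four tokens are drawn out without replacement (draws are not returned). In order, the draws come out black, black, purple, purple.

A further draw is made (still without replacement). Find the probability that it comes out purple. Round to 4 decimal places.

0.5681

The likelihood of the observed sequence under each hypothesis: P(data | urn A) = (8/12)(7/11)(4/10)(3/9) = 0.056566; P(data | urn B) = (2/6)(1/5)(4/4)(3/3) = 0.066667; P(data | urn C) = (5/10)(4/9)(5/8)(4/7) = 0.079365.
Weighting by the prior gives 1/4 · 0.056566 = 0.014141, 1/4 · 0.066667 = 0.016667, 1/2 · 0.079365 = 0.039683; with total 0.070491.
Normalising, the posterior is P(urn A | data) = 0.20061, P(urn B | data) = 0.23644, P(urn C | data) = 0.56295.
So P(purple next | data) = Σ P(purple next | H) P(H | data) = (1/4)(0.20061) + (1)(0.23644) + (1/2)(0.56295) = 0.56807.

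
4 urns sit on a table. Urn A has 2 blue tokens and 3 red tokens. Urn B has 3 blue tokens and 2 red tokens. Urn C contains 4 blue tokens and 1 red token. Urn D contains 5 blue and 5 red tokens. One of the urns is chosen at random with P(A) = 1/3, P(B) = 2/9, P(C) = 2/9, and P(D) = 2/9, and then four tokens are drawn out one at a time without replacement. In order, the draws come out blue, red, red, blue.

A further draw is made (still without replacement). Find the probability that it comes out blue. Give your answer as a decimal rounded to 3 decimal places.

0.424

For each hypothesis, P(data | H) works out to: P(data | urn A) = (2/5)(3/4)(2/3)(1/2) = 0.1; P(data | urn B) = (3/5)(2/4)(1/3)(2/2) = 0.1; P(data | urn C) = (4/5)(1/4)(0/3) = 0; P(data | urn D) = (5/10)(5/9)(4/8)(4/7) = 0.079365.
Weighting by the prior gives 1/3 · 0.1 = 0.033333, 2/9 · 0.1 = 0.022222, 2/9 · 0 = 0, 2/9 · 0.079365 = 0.017637; these sum to 0.073192.
Normalising, the posterior is P(urn A | data) = 0.45542, P(urn B | data) = 0.30361, P(urn C | data) = 0, P(urn D | data) = 0.24096.
Averaging over the posterior, P(blue next | data) = (0)(0.45542) + (1)(0.30361) + (1/2)(0.24096) = 0.4241.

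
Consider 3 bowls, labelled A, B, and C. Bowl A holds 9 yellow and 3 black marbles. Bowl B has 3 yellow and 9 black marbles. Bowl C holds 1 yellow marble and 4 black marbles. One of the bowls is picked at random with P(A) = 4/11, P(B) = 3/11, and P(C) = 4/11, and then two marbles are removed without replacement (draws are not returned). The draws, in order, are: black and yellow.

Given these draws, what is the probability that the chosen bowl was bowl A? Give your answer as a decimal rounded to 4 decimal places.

For each hypothesis, P(data | H) works out to: P(data | bowl A) = (3/12)(9/11) = 0.20455; P(data | bowl B) = (9/12)(3/11) = 0.20455; P(data | bowl C) = (4/5)(1/4) = 0.2.
Multiplying each by its prior: 4/11 · 0.20455 = 0.07438, 3/11 · 0.20455 = 0.055785, 4/11 · 0.2 = 0.072727; summing to 0.20289.
So P(bowl A | data) = (0.07438) / (0.20289) = 0.3666.

0.3666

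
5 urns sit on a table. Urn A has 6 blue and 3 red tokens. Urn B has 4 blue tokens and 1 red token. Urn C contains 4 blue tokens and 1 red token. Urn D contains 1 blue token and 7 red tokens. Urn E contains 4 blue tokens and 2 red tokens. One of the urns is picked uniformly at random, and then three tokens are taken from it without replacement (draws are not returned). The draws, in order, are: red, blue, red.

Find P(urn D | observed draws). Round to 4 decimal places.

The likelihood of the observed sequence under each hypothesis: P(data | urn A) = (3/9)(6/8)(2/7) = 0.071429; P(data | urn B) = (1/5)(4/4)(0/3) = 0; P(data | urn C) = (1/5)(4/4)(0/3) = 0; P(data | urn D) = (7/8)(1/7)(6/6) = 0.125; P(data | urn E) = (2/6)(4/5)(1/4) = 0.066667.
The prior-weighted likelihoods are 1/5 · 0.071429 = 0.014286, 1/5 · 0 = 0, 1/5 · 0 = 0, 1/5 · 0.125 = 0.025, 1/5 · 0.066667 = 0.013333; summing to 0.052619.
By Bayes' rule, P(urn D | data) = (0.025) / (0.052619) = 0.47511.

0.4751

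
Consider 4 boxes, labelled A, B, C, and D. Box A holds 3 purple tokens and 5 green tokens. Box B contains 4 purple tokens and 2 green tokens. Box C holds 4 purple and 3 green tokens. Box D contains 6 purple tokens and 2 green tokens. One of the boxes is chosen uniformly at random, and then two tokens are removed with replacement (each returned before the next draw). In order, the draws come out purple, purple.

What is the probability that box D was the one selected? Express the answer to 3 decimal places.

For each hypothesis, P(data | H) works out to: P(data | box A) = (3/8)(3/8) = 0.14062; P(data | box B) = (4/6)(4/6) = 0.44444; P(data | box C) = (4/7)(4/7) = 0.32653; P(data | box D) = (6/8)(6/8) = 0.5625.
The prior-weighted likelihoods are 1/4 · 0.14062 = 0.035156, 1/4 · 0.44444 = 0.11111, 1/4 · 0.32653 = 0.081633, 1/4 · 0.5625 = 0.14062; these sum to 0.36853.
So P(box D | data) = (0.14062) / (0.36853) = 0.38159.

0.382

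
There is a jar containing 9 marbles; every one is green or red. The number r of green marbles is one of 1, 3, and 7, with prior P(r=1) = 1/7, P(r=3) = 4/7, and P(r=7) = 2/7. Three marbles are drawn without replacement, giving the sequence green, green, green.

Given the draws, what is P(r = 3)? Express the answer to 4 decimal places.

0.0541

Compute the likelihood of the observed sequence for each case: P(data | r = 1) = (1/9)(0/8) = 0; P(data | r = 3) = (3/9)(2/8)(1/7) = 1/84; P(data | r = 7) = (7/9)(6/8)(5/7) = 5/12.
Multiplying each by its prior: 1/7 · 0 = 0, 4/7 · 1/84 = 1/147, 2/7 · 5/12 = 5/42; these sum to 37/294.
Therefore the posterior P(r = 3 | data) = (1/147) / (37/294) = 2/37.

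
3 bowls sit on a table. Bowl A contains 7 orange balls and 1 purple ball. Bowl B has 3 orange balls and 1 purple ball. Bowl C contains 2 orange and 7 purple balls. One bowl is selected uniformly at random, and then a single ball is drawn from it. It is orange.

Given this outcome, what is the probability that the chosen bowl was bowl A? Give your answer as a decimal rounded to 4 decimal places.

Under each hypothesis, the probability of this draw is: P(data | bowl A) = (7/8) = 7/8; P(data | bowl B) = (3/4) = 3/4; P(data | bowl C) = (2/9) = 2/9.
The prior-weighted likelihoods are 1/3 · 7/8 = 7/24, 1/3 · 3/4 = 1/4, 1/3 · 2/9 = 2/27; summing to 133/216.
Therefore the posterior P(bowl A | data) = (7/24) / (133/216) = 9/19.

0.4737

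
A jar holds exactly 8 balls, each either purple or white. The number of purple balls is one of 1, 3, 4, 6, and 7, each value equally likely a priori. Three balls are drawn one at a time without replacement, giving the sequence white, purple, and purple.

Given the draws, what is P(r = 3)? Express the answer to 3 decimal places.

0.167

Compute the likelihood of the observed sequence for each case: P(data | r = 1) = (7/8)(1/7)(0/6) = 0; P(data | r = 3) = (5/8)(3/7)(2/6) = 5/56; P(data | r = 4) = (4/8)(4/7)(3/6) = 1/7; P(data | r = 6) = (2/8)(6/7)(5/6) = 5/28; P(data | r = 7) = (1/8)(7/7)(6/6) = 1/8.
Weighting by the prior gives 1/5 · 0 = 0, 1/5 · 5/56 = 1/56, 1/5 · 1/7 = 1/35, 1/5 · 5/28 = 1/28, 1/5 · 1/8 = 1/40; with total 3/28.
Hence P(r = 3 | data) = (1/56) / (3/28) = 1/6.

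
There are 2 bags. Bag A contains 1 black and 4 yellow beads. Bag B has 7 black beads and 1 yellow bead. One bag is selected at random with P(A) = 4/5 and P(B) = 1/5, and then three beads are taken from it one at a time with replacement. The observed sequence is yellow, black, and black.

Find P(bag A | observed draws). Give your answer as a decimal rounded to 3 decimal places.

0.572

Under each hypothesis, the probability of the observed sequence is: P(data | bag A) = (4/5)(1/5)(1/5) = 0.032; P(data | bag B) = (1/8)(7/8)(7/8) = 0.095703.
Multiplying each by its prior: 4/5 · 0.032 = 0.0256, 1/5 · 0.095703 = 0.019141; these sum to 0.044741.
By Bayes' rule, P(bag A | data) = (0.0256) / (0.044741) = 0.57219.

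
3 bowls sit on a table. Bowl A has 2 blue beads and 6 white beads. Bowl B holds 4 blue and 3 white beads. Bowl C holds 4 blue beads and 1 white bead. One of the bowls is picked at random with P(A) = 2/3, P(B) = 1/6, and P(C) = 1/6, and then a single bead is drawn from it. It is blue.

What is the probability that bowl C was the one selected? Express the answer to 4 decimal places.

Under each hypothesis, the probability of this draw is: P(data | bowl A) = (2/8) = 1/4; P(data | bowl B) = (4/7) = 4/7; P(data | bowl C) = (4/5) = 4/5.
The prior-weighted likelihoods are 2/3 · 1/4 = 1/6, 1/6 · 4/7 = 2/21, 1/6 · 4/5 = 2/15; these sum to 83/210.
Hence P(bowl C | data) = (2/15) / (83/210) = 28/83.

0.3373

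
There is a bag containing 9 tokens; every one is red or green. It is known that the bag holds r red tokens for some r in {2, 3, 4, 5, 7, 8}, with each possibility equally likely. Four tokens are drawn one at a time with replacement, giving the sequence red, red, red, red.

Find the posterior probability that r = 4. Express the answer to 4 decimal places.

Compute the likelihood of the observed sequence for each case: P(data | r = 2) = (2/9)(2/9)(2/9)(2/9) = 0.0024387; P(data | r = 3) = (3/9)(3/9)(3/9)(3/9) = 0.012346; P(data | r = 4) = (4/9)(4/9)(4/9)(4/9) = 0.039018; P(data | r = 5) = (5/9)(5/9)(5/9)(5/9) = 0.09526; P(data | r = 7) = (7/9)(7/9)(7/9)(7/9) = 0.36595; P(data | r = 8) = (8/9)(8/9)(8/9)(8/9) = 0.6243.
Weighting by the prior gives 1/6 · 0.0024387 = 0.00040644, 1/6 · 0.012346 = 0.0020576, 1/6 · 0.039018 = 0.0065031, 1/6 · 0.09526 = 0.015877, 1/6 · 0.36595 = 0.060992, 1/6 · 0.6243 = 0.10405; with total 0.18988.
Hence P(r = 4 | data) = (0.0065031) / (0.18988) = 0.034247.

0.0342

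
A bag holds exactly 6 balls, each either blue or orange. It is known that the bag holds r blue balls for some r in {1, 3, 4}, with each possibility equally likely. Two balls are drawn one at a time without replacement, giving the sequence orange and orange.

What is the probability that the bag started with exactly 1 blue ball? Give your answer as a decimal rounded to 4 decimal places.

0.7143

For each hypothesis, P(data | H) works out to: P(data | r = 1) = (5/6)(4/5) = 2/3; P(data | r = 3) = (3/6)(2/5) = 1/5; P(data | r = 4) = (2/6)(1/5) = 1/15.
Weighting by the prior gives 1/3 · 2/3 = 2/9, 1/3 · 1/5 = 1/15, 1/3 · 1/15 = 1/45; these sum to 14/45.
So P(r = 1 | data) = (2/9) / (14/45) = 5/7.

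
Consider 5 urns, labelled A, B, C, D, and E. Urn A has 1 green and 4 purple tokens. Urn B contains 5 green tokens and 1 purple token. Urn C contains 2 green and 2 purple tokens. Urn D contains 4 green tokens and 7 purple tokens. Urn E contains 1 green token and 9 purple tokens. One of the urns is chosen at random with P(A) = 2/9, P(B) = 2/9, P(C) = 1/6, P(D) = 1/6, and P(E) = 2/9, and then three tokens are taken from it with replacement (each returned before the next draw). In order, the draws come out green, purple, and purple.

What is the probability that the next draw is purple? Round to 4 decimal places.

0.6791

Under each hypothesis, the probability of the observed sequence is: P(data | urn A) = (1/5)(4/5)(4/5) = 0.128; P(data | urn B) = (5/6)(1/6)(1/6) = 0.023148; P(data | urn C) = (2/4)(2/4)(2/4) = 0.125; P(data | urn D) = (4/11)(7/11)(7/11) = 0.14726; P(data | urn E) = (1/10)(9/10)(9/10) = 0.081.
The prior-weighted likelihoods are 2/9 · 0.128 = 0.028444, 2/9 · 0.023148 = 0.005144, 1/6 · 0.125 = 0.020833, 1/6 · 0.14726 = 0.024543, 2/9 · 0.081 = 0.018; with total 0.096965.
Dividing through by the total gives posterior P(urn A | data) = 0.29335, P(urn B | data) = 0.053051, P(urn C | data) = 0.21485, P(urn D | data) = 0.25311, P(urn E | data) = 0.18563.
Averaging over the posterior, P(purple next | data) = (4/5)(0.29335) + (1/6)(0.053051) + (1/2)(0.21485) + (7/11)(0.25311) + (9/10)(0.18563) = 0.67909.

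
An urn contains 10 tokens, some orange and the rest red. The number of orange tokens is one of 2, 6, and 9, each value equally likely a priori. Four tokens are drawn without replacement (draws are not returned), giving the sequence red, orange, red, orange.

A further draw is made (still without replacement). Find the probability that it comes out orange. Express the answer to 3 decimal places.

For each hypothesis, P(data | H) works out to: P(data | r = 2) = (8/10)(2/9)(7/8)(1/7) = 0.022222; P(data | r = 6) = (4/10)(6/9)(3/8)(5/7) = 0.071429; P(data | r = 9) = (1/10)(9/9)(0/8) = 0.
Weighting by the prior gives 1/3 · 0.022222 = 0.0074074, 1/3 · 0.071429 = 0.02381, 1/3 · 0 = 0; with total 0.031217.
The posterior is then P(r = 2 | data) = 0.23729, P(r = 6 | data) = 0.76271, P(r = 9 | data) = 0.
So P(orange next | data) = Σ P(orange next | H) P(H | data) = (0)(0.23729) + (2/3)(0.76271) = 0.50847.

0.508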